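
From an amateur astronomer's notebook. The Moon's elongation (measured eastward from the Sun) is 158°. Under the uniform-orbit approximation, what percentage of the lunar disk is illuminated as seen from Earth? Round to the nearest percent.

96%

f = (1 − cos 158°)/2 = (1 − (-0.927))/2 ≈ 0.964, i.e. 96%.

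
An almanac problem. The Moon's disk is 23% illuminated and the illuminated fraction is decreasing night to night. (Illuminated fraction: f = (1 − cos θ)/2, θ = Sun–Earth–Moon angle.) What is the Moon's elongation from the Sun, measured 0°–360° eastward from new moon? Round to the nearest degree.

303°

Invert f = (1 − cos θ)/2 to get cos θ = 1 − 2(0.23) = 0.540, hence θ₀ = arccos 0.540 = 57.3°.
Since the Moon is past full (waning), take the reflex angle: θ = 360° − 57.3° = 302.7°.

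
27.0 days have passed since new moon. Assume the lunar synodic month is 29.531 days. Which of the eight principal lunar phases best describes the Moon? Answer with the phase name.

waning crescent

At 27.0/29.531 of the cycle, θ ≈ 329° — the waning crescent range.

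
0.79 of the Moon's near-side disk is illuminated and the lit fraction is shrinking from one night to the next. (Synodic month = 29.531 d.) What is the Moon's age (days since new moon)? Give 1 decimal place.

19.2 days

From f = (1 − cos θ)/2: cos θ = 1 − 2×0.79 = -0.580; arccos → 125.5°.
A waning Moon lies in 180°–360°, so θ = 360° − 125.5° = 234.5°.
At 360°/29.531 d per day, 234.5° corresponds to 19.24 days.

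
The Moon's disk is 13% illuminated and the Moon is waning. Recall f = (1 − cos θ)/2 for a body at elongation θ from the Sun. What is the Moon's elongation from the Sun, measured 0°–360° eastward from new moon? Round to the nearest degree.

cos θ = 1 − 2f = 0.740, giving a principal value of 42.3°.
Since the Moon is past full (waning), take the reflex angle: θ = 360° − 42.3° = 317.7°.

318°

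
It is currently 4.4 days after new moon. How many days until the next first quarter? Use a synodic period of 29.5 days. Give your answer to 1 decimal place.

First quarter is 0.25 of the way through the cycle: age 0.25 × 29.5 = 7.375 d.
So 2.975 days remain (7.375 − 4.4).

3.0 days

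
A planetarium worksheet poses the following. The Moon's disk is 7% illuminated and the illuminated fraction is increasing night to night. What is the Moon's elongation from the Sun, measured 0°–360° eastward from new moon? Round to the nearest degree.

31°

Invert f = (1 − cos θ)/2 to get cos θ = 1 − 2(0.07) = 0.860, hence θ₀ = arccos 0.860 = 30.7°.
Waxing ⇒ before full, so θ = 30.7°.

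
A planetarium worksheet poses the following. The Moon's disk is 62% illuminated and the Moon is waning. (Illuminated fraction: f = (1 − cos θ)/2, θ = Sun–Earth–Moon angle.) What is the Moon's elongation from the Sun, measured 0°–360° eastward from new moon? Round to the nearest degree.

256°

Invert f = (1 − cos θ)/2 to get cos θ = 1 − 2(0.62) = -0.240, hence θ₀ = arccos -0.240 = 103.9°.
A waning Moon lies in 180°–360°, so θ = 360° − 103.9° = 256.1°.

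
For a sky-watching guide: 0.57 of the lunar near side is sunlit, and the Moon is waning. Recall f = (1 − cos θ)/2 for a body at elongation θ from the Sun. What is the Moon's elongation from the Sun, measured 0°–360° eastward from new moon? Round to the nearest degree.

cos θ = 1 − 2f = -0.140, giving a principal value of 98.0°.
A waning Moon lies in 180°–360°, so θ = 360° − 98.0° = 262.0°.

262°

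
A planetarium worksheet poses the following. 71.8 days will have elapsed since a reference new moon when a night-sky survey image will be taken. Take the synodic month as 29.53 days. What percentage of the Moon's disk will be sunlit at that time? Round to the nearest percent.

71.8/29.53 = 2.431 lunations, so 2 complete cycles and 12.74 d into the next.
The Moon has covered 12.74/29.53 of its cycle, so θ ≈ 360° × 12.74/29.53 = 155.3°.
With cos θ = (-0.909), the lit fraction is (1 − (-0.909))/2 ≈ 0.954, so 95%.

95%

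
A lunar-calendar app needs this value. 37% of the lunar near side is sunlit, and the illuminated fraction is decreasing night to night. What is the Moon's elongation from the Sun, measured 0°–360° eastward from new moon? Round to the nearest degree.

From f = (1 − cos θ)/2: cos θ = 1 − 2×0.37 = 0.260; arccos → 74.9°.
Waning ⇒ past full, so θ = 360° − 74.9° = 285.1°.

285°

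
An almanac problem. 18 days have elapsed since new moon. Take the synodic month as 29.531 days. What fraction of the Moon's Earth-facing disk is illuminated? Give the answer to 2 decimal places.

0.89

Elongation θ = 360° × 18/29.531 ≈ 219.4°.
cos 219.4° = (-0.772), so f = (1 − (-0.772))/2 = 0.886.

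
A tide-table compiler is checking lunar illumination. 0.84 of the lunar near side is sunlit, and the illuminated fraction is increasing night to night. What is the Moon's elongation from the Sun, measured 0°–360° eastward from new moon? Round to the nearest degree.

From f = (1 − cos θ)/2: cos θ = 1 − 2×0.84 = -0.680; arccos → 132.8°.
Before full moon the principal value applies: θ = 132.8°.

133°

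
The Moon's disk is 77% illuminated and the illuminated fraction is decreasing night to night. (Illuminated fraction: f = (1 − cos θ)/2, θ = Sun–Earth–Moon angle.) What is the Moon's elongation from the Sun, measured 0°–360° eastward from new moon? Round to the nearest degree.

cos θ = 1 − 2f = -0.540, giving a principal value of 122.7°.
Since the Moon is past full (waning), take the reflex angle: θ = 360° − 122.7° = 237.3°.

237°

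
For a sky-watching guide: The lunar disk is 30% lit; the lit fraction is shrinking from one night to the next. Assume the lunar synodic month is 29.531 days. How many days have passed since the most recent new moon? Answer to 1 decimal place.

24.1 days

cos θ = 1 − 2f = 0.400, giving a principal value of 66.4°.
A waning Moon lies in 180°–360°, so θ = 360° − 66.4° = 293.6°.
At 360°/29.531 d per day, 293.6° corresponds to 24.08 days.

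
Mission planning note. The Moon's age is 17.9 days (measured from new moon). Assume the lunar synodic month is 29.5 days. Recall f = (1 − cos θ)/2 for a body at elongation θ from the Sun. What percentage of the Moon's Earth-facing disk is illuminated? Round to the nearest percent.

The Moon has covered 17.9/29.5 of its cycle, so θ ≈ 360° × 17.9/29.5 = 218.4°.
cos 218.4° = (-0.783), so f = (1 − (-0.783))/2 = 0.892, so 89%.

89%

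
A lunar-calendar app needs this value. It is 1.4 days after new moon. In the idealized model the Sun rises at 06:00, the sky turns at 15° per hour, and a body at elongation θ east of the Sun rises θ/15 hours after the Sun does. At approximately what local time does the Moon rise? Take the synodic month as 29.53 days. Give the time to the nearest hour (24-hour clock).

07:00

Phase angle: θ = 360°·(1.4 d)/(29.53 d) = 17.1°.
At 15° of sky rotation per hour, 17.1° corresponds to a 1.14 h lag.
06:00 + 1.14 h ≈ 07:08 → 07:00 to the nearest hour.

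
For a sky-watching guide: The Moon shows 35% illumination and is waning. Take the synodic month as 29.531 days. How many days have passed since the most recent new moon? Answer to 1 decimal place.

From f = (1 − cos θ)/2: cos θ = 1 − 2×0.35 = 0.300; arccos → 72.5°.
Waning ⇒ past full, so θ = 360° − 72.5° = 287.5°.
That fraction of the synodic month is 287.5/360 × 29.531 d ≈ 23.58 d.

23.6 days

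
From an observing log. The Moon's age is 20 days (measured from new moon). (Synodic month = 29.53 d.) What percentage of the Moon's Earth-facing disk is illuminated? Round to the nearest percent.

The Moon has covered 20/29.53 of its cycle, so θ ≈ 360° × 20/29.53 = 243.8°.
cos 243.8° = (-0.441), so f = (1 − (-0.441))/2 = 0.721, so 72%.

72%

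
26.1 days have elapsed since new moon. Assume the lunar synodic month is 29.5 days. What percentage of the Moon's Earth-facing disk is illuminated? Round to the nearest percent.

Phase angle: θ = 360°·(26.1 d)/(29.5 d) = 318.5°.
With cos θ = 0.749, the lit fraction is (1 − 0.749)/2 ≈ 0.125, so 13%.

13%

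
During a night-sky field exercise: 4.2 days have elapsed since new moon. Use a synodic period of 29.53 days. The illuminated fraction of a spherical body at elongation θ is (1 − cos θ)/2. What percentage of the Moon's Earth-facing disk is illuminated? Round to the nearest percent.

Phase angle: θ = 360°·(4.2 d)/(29.53 d) = 51.2°.
Illuminated fraction = (1 − cos 51.2°)/2 = (1 − 0.627)/2 ≈ 0.187, so 19%.

19%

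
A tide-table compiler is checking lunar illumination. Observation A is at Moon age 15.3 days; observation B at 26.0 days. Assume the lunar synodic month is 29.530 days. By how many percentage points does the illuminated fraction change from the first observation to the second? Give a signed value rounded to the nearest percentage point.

θ₁ = 360° × 15.3/29.530 = 186.5°, f₁ = (1 − cos θ₁)/2 = 0.997.
θ₂ = 360° × 26.0/29.530 = 317.0°, f₂ = (1 − cos θ₂)/2 = 0.135.
Change = f₂ − f₁ = -0.862 → -86 percentage points.

-86 pp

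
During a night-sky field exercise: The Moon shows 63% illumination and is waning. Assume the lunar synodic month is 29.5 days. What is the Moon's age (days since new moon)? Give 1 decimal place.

From f = (1 − cos θ)/2: cos θ = 1 − 2×0.63 = -0.260; arccos → 105.1°.
Waning ⇒ past full, so θ = 360° − 105.1° = 254.9°.
Age = 29.5 × 254.9°/360° ≈ 20.89 days.

20.9 days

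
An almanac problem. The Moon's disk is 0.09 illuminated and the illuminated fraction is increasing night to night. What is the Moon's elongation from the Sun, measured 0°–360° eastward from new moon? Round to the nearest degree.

35°

From f = (1 − cos θ)/2: cos θ = 1 − 2×0.09 = 0.820; arccos → 34.9°.
Waxing ⇒ before full, so θ = 34.9°.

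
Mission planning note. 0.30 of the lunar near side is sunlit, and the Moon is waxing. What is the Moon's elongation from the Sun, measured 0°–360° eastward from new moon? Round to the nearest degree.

66°

Invert f = (1 − cos θ)/2 to get cos θ = 1 − 2(0.30) = 0.400, hence θ₀ = arccos 0.400 = 66.4°.
Before full moon the principal value applies: θ = 66.4°.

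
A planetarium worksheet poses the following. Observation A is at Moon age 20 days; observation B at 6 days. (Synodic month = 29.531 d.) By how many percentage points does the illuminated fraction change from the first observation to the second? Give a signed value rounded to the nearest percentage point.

-37 pp

θ₁ = 360° × 20/29.531 = 243.8°, f₁ = (1 − cos θ₁)/2 = 0.721.
θ₂ = 360° × 6/29.531 = 73.1°, f₂ = (1 − cos θ₂)/2 = 0.355.
Change = f₂ − f₁ = -0.366 → -37 percentage points.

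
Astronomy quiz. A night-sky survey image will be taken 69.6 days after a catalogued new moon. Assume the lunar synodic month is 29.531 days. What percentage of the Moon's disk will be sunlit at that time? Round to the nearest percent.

81%

69.6/29.531 = 2.357 lunations, so 2 complete cycles and 10.54 d into the next.
Phase angle: θ = 360°·(10.54 d)/(29.531 d) = 128.5°.
Illuminated fraction = (1 − cos 128.5°)/2 = (1 − (-0.622))/2 ≈ 0.811, so 81%.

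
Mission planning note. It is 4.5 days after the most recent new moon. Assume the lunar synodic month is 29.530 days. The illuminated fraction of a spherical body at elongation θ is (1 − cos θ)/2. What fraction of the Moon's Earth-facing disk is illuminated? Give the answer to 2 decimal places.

Phase angle: θ = 360°·(4.5 d)/(29.530 d) = 54.9°.
Illuminated fraction = (1 − cos 54.9°)/2 = (1 − 0.576)/2 ≈ 0.212.

0.21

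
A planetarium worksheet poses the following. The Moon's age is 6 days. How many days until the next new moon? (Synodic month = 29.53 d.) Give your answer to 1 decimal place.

One full lunation from the last new moon is 29.53 d; remaining = 29.53 − 6 = 23.530 d.

23.5 days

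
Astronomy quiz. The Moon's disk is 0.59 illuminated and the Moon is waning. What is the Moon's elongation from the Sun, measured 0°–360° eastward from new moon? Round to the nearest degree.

260°

Invert f = (1 − cos θ)/2 to get cos θ = 1 − 2(0.59) = -0.180, hence θ₀ = arccos -0.180 = 100.4°.
Waning ⇒ past full, so θ = 360° − 100.4° = 259.6°.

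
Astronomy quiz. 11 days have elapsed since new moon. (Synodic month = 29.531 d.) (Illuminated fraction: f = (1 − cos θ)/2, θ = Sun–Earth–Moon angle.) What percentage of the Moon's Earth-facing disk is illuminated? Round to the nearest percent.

85%

The Moon has covered 11/29.531 of its cycle, so θ ≈ 360° × 11/29.531 = 134.1°.
Illuminated fraction = (1 − cos 134.1°)/2 = (1 − (-0.696))/2 ≈ 0.848, so 85%.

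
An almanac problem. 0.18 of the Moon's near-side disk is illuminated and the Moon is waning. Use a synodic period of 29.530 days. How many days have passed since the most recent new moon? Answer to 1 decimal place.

Invert f = (1 − cos θ)/2 to get cos θ = 1 − 2(0.18) = 0.640, hence θ₀ = arccos 0.640 = 50.2°.
Waning ⇒ past full, so θ = 360° − 50.2° = 309.8°.
That fraction of the synodic month is 309.8/360 × 29.530 d ≈ 25.41 d.

25.4 days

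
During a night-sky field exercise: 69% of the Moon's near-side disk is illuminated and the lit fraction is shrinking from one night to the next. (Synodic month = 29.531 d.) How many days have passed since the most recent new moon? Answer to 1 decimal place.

20.3 days

cos θ = 1 − 2f = -0.380, giving a principal value of 112.3°.
Waning ⇒ past full, so θ = 360° − 112.3° = 247.7°.
Age = 29.531 × 247.7°/360° ≈ 20.32 days.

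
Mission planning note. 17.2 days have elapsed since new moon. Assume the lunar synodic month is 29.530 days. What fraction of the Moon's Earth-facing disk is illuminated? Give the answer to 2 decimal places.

Phase angle: θ = 360°·(17.2 d)/(29.530 d) = 209.7°.
Illuminated fraction = (1 − cos 209.7°)/2 = (1 − (-0.869))/2 ≈ 0.934.

0.93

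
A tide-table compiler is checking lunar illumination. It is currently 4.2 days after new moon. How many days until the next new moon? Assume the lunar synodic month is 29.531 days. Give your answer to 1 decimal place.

25.3 days

The next new moon completes the synodic month: 29.531 − 4.2 = 25.331 days.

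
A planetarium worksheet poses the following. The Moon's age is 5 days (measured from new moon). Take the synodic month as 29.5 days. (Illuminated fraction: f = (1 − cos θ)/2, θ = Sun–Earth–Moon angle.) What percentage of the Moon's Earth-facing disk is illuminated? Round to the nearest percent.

Phase angle: θ = 360°·(5 d)/(29.5 d) = 61.0°.
cos 61.0° = 0.485, so f = (1 − 0.485)/2 = 0.258, so 26%.

26%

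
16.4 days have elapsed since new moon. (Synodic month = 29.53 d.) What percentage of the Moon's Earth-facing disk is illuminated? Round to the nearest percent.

97%

Elongation θ = 360° × 16.4/29.53 ≈ 199.9°.
With cos θ = (-0.940), the lit fraction is (1 − (-0.940))/2 ≈ 0.970, so 97%.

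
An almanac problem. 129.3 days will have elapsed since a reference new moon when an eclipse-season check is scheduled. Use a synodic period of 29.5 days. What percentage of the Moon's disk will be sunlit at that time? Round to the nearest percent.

129.3 d spans 4 complete synodic months (4 × 29.5 = 118.00 d) plus 11.30 d.
The Moon has covered 11.30/29.5 of its cycle, so θ ≈ 360° × 11.30/29.5 = 137.9°.
cos 137.9° = (-0.742), so f = (1 − (-0.742))/2 = 0.871, so 87%.

87%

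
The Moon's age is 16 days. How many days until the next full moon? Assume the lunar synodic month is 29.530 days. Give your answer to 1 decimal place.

28.3 days

Full moon is 0.5 of the way through the cycle: age 0.5 × 29.530 = 14.765 d.
This lunation's full moon (14.765 d) has passed, so add one period: 44.295 − 16 = 28.295 days.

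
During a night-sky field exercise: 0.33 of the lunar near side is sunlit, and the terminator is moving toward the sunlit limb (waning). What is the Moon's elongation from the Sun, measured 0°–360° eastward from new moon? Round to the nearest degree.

290°

cos θ = 1 − 2f = 0.340, giving a principal value of 70.1°.
Waning ⇒ past full, so θ = 360° − 70.1° = 289.9°.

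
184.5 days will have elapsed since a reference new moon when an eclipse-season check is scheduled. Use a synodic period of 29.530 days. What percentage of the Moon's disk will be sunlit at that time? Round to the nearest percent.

49%

184.5 d spans 6 complete synodic months (6 × 29.530 = 177.18 d) plus 7.32 d.
The Moon has covered 7.32/29.530 of its cycle, so θ ≈ 360° × 7.32/29.530 = 89.2°.
Illuminated fraction = (1 − cos 89.2°)/2 = (1 − 0.013)/2 ≈ 0.493, so 49%.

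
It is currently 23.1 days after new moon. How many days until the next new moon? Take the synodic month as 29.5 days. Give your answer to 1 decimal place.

The next new moon completes the synodic month: 29.5 − 23.1 = 6.400 days.

6.4 days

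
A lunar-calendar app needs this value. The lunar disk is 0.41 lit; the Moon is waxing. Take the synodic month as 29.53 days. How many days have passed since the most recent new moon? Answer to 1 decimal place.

6.5 days

From f = (1 − cos θ)/2: cos θ = 1 − 2×0.41 = 0.180; arccos → 79.6°.
The Moon is waxing (0°–180°), so θ = 79.6° directly.
At 360°/29.53 d per day, 79.6° corresponds to 6.53 days.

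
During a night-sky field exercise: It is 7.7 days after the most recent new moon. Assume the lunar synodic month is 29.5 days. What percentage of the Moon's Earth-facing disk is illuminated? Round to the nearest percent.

The Moon has covered 7.7/29.5 of its cycle, so θ ≈ 360° × 7.7/29.5 = 94.0°.
Illuminated fraction = (1 − cos 94.0°)/2 = (1 − (-0.069))/2 ≈ 0.535, so 53%.

53%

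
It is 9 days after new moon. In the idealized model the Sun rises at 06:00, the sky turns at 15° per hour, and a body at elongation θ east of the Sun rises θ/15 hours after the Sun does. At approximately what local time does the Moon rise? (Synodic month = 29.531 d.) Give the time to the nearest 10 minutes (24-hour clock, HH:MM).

Elongation θ = 360° × 9/29.531 ≈ 109.7°.
Delay after the Sun = 109.7° / (15°/h) ≈ 7.31 h.
06:00 + 7.314 h ≈ 13:19 → 13:20 to the nearest ten minutes.

13:20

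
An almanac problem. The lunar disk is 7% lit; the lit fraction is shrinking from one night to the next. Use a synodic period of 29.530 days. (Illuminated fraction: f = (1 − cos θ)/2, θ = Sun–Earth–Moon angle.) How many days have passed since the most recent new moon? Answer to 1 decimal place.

From f = (1 − cos θ)/2: cos θ = 1 − 2×0.07 = 0.860; arccos → 30.7°.
A waning Moon lies in 180°–360°, so θ = 360° − 30.7° = 329.3°.
Age = 29.530 × 329.3°/360° ≈ 27.01 days.

27.0 days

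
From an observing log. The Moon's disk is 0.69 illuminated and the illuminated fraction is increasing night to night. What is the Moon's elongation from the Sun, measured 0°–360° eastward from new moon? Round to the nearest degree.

From f = (1 − cos θ)/2: cos θ = 1 − 2×0.69 = -0.380; arccos → 112.3°.
Before full moon the principal value applies: θ = 112.3°.

112°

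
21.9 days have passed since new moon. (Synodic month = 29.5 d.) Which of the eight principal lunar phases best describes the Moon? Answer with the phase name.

At 21.9/29.5 of the cycle, θ ≈ 267° — the last quarter range.

last quarter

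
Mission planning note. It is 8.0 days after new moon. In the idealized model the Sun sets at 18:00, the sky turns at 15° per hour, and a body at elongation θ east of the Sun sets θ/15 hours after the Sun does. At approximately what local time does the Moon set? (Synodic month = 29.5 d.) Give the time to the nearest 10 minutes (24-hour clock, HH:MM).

The Moon has covered 8.0/29.5 of its cycle, so θ ≈ 360° × 8.0/29.5 = 97.6°.
Delay after the Sun = 97.6° / (15°/h) ≈ 6.51 h.
18:00 + 6.508 h ≈ 00:31 → 00:30 to the nearest ten minutes.

00:30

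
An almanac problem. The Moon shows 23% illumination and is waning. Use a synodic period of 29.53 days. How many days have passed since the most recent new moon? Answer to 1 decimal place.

Invert f = (1 − cos θ)/2 to get cos θ = 1 − 2(0.23) = 0.540, hence θ₀ = arccos 0.540 = 57.3°.
Since the Moon is past full (waning), take the reflex angle: θ = 360° − 57.3° = 302.7°.
That fraction of the synodic month is 302.7/360 × 29.53 d ≈ 24.83 d.

24.8 days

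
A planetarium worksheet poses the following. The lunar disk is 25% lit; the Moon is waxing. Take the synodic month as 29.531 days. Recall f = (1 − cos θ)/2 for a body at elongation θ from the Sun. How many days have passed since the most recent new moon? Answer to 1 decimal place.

4.9 days

cos θ = 1 − 2f = 0.500, giving a principal value of 60.0°.
The Moon is waxing (0°–180°), so θ = 60.0° directly.
At 360°/29.531 d per day, 60.0° corresponds to 4.92 days.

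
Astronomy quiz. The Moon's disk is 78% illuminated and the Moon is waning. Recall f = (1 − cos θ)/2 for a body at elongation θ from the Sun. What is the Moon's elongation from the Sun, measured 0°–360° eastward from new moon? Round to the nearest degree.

236°

cos θ = 1 − 2f = -0.560, giving a principal value of 124.1°.
Since the Moon is past full (waning), take the reflex angle: θ = 360° − 124.1° = 235.9°.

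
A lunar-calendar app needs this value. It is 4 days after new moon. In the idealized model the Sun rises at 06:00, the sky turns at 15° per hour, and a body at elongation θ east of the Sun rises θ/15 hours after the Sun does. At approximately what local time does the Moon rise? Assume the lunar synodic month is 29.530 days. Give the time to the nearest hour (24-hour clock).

09:00

The Moon has covered 4/29.530 of its cycle, so θ ≈ 360° × 4/29.530 = 48.8°.
The Moon trails the Sun by θ/15 = 48.8/15 ≈ 3.25 hours.
06:00 + 3.25 h ≈ 09:15 → 09:00 to the nearest hour.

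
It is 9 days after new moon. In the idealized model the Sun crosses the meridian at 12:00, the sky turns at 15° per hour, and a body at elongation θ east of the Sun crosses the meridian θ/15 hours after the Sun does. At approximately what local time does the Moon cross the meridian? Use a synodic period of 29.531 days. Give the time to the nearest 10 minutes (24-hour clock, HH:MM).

Elongation θ = 360° × 9/29.531 ≈ 109.7°.
The Moon trails the Sun by θ/15 = 109.7/15 ≈ 7.31 hours.
12:00 + 7.314 h ≈ 19:19 → 19:20 to the nearest ten minutes.

19:20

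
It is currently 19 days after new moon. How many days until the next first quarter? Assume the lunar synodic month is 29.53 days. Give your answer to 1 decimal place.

17.9 days

First quarter is 0.25 of the way through the cycle: age 0.25 × 29.53 = 7.383 d.
Already past this cycle's first quarter; the next is at 7.383 + 29.53 = 36.913 d, so 36.913 − 19 = 17.913 days.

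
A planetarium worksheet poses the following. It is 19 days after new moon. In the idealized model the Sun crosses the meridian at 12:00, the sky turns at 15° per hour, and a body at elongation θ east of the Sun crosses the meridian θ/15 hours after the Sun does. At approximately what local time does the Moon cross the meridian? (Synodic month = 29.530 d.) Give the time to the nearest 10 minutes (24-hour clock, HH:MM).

03:30

Phase angle: θ = 360°·(19 d)/(29.530 d) = 231.6°.
The Moon trails the Sun by θ/15 = 231.6/15 ≈ 15.44 hours.
12:00 + 15.442 h ≈ 03:27 → 03:30 to the nearest ten minutes.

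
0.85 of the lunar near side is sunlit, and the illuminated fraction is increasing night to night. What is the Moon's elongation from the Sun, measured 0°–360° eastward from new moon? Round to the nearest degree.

134°

Invert f = (1 − cos θ)/2 to get cos θ = 1 − 2(0.85) = -0.700, hence θ₀ = arccos -0.700 = 134.4°.
Before full moon the principal value applies: θ = 134.4°.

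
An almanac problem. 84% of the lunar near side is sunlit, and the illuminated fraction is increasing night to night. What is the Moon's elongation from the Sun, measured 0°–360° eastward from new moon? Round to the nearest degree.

133°

From f = (1 − cos θ)/2: cos θ = 1 − 2×0.84 = -0.680; arccos → 132.8°.
The Moon is waxing (0°–180°), so θ = 132.8° directly.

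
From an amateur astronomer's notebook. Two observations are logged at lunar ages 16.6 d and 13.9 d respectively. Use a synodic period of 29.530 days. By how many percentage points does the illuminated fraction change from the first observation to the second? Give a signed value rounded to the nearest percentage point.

θ₁ = 360° × 16.6/29.530 = 202.4°, f₁ = (1 − cos θ₁)/2 = 0.962.
θ₂ = 360° × 13.9/29.530 = 169.5°, f₂ = (1 − cos θ₂)/2 = 0.992.
Change = f₂ − f₁ = +0.029 → +3 percentage points.

+3 percentage points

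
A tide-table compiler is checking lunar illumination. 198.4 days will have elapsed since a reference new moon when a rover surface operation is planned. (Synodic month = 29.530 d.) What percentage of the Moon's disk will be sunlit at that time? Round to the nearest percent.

Reduce mod P: 198.4 − 6×29.530 = 21.22 d into the current lunation.
The Moon has covered 21.22/29.530 of its cycle, so θ ≈ 360° × 21.22/29.530 = 258.7°.
cos 258.7° = (-0.196), so f = (1 − (-0.196))/2 = 0.598, so 60%.

60%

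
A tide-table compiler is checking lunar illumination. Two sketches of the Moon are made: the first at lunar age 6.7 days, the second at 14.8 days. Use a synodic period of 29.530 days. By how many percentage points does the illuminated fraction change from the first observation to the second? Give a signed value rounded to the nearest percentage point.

+57 percentage points

θ₁ = 360° × 6.7/29.530 = 81.7°, f₁ = (1 − cos θ₁)/2 = 0.428.
θ₂ = 360° × 14.8/29.530 = 180.4°, f₂ = (1 − cos θ₂)/2 = 1.000.
Change = f₂ − f₁ = +0.572 → +57 percentage points.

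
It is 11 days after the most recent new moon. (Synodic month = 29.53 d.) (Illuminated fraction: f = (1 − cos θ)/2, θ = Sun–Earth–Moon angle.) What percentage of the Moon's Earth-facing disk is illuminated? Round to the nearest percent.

85%

Phase angle: θ = 360°·(11 d)/(29.53 d) = 134.1°.
cos 134.1° = (-0.696), so f = (1 − (-0.696))/2 = 0.848, so 85%.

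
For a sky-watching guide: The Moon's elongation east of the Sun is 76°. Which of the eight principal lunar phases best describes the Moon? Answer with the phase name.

first quarter

The first quarter sector spans roughly 68°–112°; 76° falls inside it.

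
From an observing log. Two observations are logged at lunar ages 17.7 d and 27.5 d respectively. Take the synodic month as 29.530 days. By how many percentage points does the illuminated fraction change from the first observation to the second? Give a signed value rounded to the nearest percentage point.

θ₁ = 360° × 17.7/29.530 = 215.8°, f₁ = (1 − cos θ₁)/2 = 0.906.
θ₂ = 360° × 27.5/29.530 = 335.3°, f₂ = (1 − cos θ₂)/2 = 0.046.
Change = f₂ − f₁ = -0.860 → -86 percentage points.

-86 percentage points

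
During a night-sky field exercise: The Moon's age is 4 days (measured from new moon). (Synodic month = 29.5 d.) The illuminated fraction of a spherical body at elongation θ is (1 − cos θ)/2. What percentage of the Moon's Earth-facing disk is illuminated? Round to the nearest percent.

Elongation θ = 360° × 4/29.5 ≈ 48.8°.
cos 48.8° = 0.659, so f = (1 − 0.659)/2 = 0.171, so 17%.

17%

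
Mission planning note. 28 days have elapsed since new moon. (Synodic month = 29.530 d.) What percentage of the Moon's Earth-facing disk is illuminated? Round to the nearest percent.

Phase angle: θ = 360°·(28 d)/(29.530 d) = 341.3°.
Illuminated fraction = (1 − cos 341.3°)/2 = (1 − 0.947)/2 ≈ 0.026, so 3%.

3%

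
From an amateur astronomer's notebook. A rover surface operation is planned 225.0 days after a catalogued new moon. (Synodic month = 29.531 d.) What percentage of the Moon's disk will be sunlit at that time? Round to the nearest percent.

87%

Reduce mod P: 225.0 − 7×29.531 = 18.28 d into the current lunation.
Elongation θ = 360° × 18.28/29.531 ≈ 222.9°.
Illuminated fraction = (1 − cos 222.9°)/2 = (1 − (-0.733))/2 ≈ 0.866, so 87%.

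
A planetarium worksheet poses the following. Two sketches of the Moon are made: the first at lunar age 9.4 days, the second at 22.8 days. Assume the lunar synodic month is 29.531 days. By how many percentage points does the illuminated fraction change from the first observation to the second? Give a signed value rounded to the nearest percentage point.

-28 pp

First observation: θ = 360°·9.4/29.531 = 114.6°, so f = 0.708.
Second observation: θ = 277.9°, f = 0.431.
Δf = 0.431 − 0.708 = -0.277, i.e. -28 pp.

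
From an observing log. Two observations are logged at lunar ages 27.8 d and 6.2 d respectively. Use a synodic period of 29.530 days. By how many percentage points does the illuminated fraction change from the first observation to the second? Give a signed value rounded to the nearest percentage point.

θ₁ = 360° × 27.8/29.530 = 338.9°, f₁ = (1 − cos θ₁)/2 = 0.033.
θ₂ = 360° × 6.2/29.530 = 75.6°, f₂ = (1 − cos θ₂)/2 = 0.376.
Change = f₂ − f₁ = +0.342 → +34 percentage points.

+34 percentage points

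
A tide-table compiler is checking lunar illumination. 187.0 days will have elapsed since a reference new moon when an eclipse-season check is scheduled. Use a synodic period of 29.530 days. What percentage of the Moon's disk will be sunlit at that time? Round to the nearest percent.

75%

187.0 d spans 6 complete synodic months (6 × 29.530 = 177.18 d) plus 9.82 d.
Elongation θ = 360° × 9.82/29.530 ≈ 119.7°.
Illuminated fraction = (1 − cos 119.7°)/2 = (1 − (-0.496))/2 ≈ 0.748, so 75%.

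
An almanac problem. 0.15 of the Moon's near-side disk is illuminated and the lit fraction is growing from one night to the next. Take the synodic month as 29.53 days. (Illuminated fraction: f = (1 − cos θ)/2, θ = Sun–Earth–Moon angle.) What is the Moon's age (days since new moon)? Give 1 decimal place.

From f = (1 − cos θ)/2: cos θ = 1 − 2×0.15 = 0.700; arccos → 45.6°.
The Moon is waxing (0°–180°), so θ = 45.6° directly.
At 360°/29.53 d per day, 45.6° corresponds to 3.74 days.

3.7 days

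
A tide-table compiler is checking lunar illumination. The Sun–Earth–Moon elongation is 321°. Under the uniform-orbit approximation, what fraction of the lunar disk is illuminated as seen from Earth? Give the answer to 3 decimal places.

f = (1 − cos 321°)/2 = (1 − 0.777)/2 ≈ 0.111.

0.111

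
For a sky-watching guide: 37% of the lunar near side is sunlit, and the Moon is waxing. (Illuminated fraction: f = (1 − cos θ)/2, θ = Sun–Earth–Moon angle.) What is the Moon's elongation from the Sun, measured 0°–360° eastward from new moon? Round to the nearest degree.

Invert f = (1 − cos θ)/2 to get cos θ = 1 − 2(0.37) = 0.260, hence θ₀ = arccos 0.260 = 74.9°.
The Moon is waxing (0°–180°), so θ = 74.9° directly.

75°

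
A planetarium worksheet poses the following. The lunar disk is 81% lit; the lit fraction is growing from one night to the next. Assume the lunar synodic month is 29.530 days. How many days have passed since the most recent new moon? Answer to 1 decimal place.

10.5 days

cos θ = 1 − 2f = -0.620, giving a principal value of 128.3°.
Waxing ⇒ before full, so θ = 128.3°.
That fraction of the synodic month is 128.3/360 × 29.530 d ≈ 10.53 d.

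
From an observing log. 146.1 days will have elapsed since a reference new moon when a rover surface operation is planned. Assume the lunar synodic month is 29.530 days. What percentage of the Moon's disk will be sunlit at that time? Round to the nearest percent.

3%

146.1 d spans 4 complete synodic months (4 × 29.530 = 118.12 d) plus 27.98 d.
Elongation θ = 360° × 27.98/29.530 ≈ 341.1°.
cos 341.1° = 0.946, so f = (1 − 0.946)/2 = 0.027, so 3%.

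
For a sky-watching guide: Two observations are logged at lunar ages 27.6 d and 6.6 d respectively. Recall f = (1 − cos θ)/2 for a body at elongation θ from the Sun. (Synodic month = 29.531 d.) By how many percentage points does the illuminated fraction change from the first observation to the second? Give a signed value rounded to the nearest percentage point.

+38 pp

First observation: θ = 360°·27.6/29.531 = 336.5°, so f = 0.042.
Second observation: θ = 80.5°, f = 0.417.
Δf = 0.417 − 0.042 = +0.376, i.e. +38 pp.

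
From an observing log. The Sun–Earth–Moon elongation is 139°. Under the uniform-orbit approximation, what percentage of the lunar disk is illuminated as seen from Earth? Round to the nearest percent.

f = (1 − cos 139°)/2 = (1 − (-0.755))/2 ≈ 0.877, i.e. 88%.

88%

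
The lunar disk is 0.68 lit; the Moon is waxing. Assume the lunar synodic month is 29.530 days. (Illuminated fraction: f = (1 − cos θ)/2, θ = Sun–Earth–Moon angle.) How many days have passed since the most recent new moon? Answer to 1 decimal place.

9.1 days

cos θ = 1 − 2f = -0.360, giving a principal value of 111.1°.
Before full moon the principal value applies: θ = 111.1°.
At 360°/29.530 d per day, 111.1° corresponds to 9.11 days.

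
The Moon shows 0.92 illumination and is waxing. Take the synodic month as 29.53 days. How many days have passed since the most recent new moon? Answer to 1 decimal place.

12.1 days

From f = (1 − cos θ)/2: cos θ = 1 − 2×0.92 = -0.840; arccos → 147.1°.
Waxing ⇒ before full, so θ = 147.1°.
Age = 29.53 × 147.1°/360° ≈ 12.07 days.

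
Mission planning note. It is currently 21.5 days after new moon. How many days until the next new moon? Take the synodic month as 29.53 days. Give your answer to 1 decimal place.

One full lunation from the last new moon is 29.53 d; remaining = 29.53 − 21.5 = 8.030 d.

8.0 days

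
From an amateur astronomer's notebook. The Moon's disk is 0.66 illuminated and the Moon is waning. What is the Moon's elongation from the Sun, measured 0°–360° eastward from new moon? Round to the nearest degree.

Invert f = (1 − cos θ)/2 to get cos θ = 1 − 2(0.66) = -0.320, hence θ₀ = arccos -0.320 = 108.7°.
Since the Moon is past full (waning), take the reflex angle: θ = 360° − 108.7° = 251.3°.

251°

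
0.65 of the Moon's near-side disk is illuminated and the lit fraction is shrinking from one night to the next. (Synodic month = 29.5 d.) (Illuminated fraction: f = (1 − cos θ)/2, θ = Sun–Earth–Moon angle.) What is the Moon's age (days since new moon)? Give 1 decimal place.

cos θ = 1 − 2f = -0.300, giving a principal value of 107.5°.
Since the Moon is past full (waning), take the reflex angle: θ = 360° − 107.5° = 252.5°.
At 360°/29.5 d per day, 252.5° corresponds to 20.69 days.

20.7 days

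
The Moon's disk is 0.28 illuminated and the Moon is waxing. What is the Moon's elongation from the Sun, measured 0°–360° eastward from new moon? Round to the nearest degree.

cos θ = 1 − 2f = 0.440, giving a principal value of 63.9°.
The Moon is waxing (0°–180°), so θ = 63.9° directly.

64°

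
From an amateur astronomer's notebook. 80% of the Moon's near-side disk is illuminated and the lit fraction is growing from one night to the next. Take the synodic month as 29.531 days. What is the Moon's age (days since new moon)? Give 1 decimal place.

cos θ = 1 − 2f = -0.600, giving a principal value of 126.9°.
The Moon is waxing (0°–180°), so θ = 126.9° directly.
That fraction of the synodic month is 126.9/360 × 29.531 d ≈ 10.41 d.

10.4 days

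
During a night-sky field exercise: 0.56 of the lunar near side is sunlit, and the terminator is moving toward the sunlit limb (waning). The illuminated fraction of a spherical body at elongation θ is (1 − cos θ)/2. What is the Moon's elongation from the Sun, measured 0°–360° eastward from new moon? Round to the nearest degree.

Invert f = (1 − cos θ)/2 to get cos θ = 1 − 2(0.56) = -0.120, hence θ₀ = arccos -0.120 = 96.9°.
Since the Moon is past full (waning), take the reflex angle: θ = 360° − 96.9° = 263.1°.

263°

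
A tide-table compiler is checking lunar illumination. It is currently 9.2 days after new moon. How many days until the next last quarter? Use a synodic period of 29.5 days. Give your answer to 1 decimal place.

12.9 days

Last quarter is 0.75 of the way through the cycle: age 0.75 × 29.5 = 22.125 d.
So 12.925 days remain (22.125 − 9.2).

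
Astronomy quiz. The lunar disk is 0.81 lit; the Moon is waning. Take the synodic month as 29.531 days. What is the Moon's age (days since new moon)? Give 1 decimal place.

Invert f = (1 − cos θ)/2 to get cos θ = 1 − 2(0.81) = -0.620, hence θ₀ = arccos -0.620 = 128.3°.
Waning ⇒ past full, so θ = 360° − 128.3° = 231.7°.
That fraction of the synodic month is 231.7/360 × 29.531 d ≈ 19.01 d.

19.0 days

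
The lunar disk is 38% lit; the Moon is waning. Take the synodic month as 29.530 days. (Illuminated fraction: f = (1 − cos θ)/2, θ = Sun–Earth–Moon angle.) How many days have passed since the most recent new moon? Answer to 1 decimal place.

Invert f = (1 − cos θ)/2 to get cos θ = 1 − 2(0.38) = 0.240, hence θ₀ = arccos 0.240 = 76.1°.
A waning Moon lies in 180°–360°, so θ = 360° − 76.1° = 283.9°.
Age = 29.530 × 283.9°/360° ≈ 23.29 days.

23.3 days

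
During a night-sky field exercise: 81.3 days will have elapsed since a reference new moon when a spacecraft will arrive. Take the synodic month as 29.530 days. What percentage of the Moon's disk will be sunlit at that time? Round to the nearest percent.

49%

81.3 d spans 2 complete synodic months (2 × 29.530 = 59.06 d) plus 22.24 d.
Phase angle: θ = 360°·(22.24 d)/(29.530 d) = 271.1°.
Illuminated fraction = (1 − cos 271.1°)/2 = (1 − 0.020)/2 ≈ 0.490, so 49%.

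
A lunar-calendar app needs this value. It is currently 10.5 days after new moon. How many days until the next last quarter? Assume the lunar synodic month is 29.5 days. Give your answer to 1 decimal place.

11.6 days

Last quarter is 0.75 of the way through the cycle: age 0.75 × 29.5 = 22.125 d.
So 11.625 days remain (22.125 − 10.5).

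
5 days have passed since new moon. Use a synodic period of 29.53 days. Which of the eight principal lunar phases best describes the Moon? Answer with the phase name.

θ ≈ 360° × 5/29.53 = 61°, which falls in the waxing crescent sector.

waxing crescent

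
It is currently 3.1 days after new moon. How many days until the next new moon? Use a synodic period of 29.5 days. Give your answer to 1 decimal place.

One full lunation from the last new moon is 29.5 d; remaining = 29.5 − 3.1 = 26.400 d.

26.4 days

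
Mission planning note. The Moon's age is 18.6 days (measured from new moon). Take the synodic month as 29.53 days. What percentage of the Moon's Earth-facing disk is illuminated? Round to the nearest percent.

Phase angle: θ = 360°·(18.6 d)/(29.53 d) = 226.8°.
With cos θ = (-0.685), the lit fraction is (1 − (-0.685))/2 ≈ 0.843, so 84%.

84%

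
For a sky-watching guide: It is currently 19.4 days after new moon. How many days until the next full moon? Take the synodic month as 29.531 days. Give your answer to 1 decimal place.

Full moon is 0.5 of the way through the cycle: age 0.5 × 29.531 = 14.765 d.
This lunation's full moon (14.765 d) has passed, so add one period: 44.296 − 19.4 = 24.896 days.

24.9 days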